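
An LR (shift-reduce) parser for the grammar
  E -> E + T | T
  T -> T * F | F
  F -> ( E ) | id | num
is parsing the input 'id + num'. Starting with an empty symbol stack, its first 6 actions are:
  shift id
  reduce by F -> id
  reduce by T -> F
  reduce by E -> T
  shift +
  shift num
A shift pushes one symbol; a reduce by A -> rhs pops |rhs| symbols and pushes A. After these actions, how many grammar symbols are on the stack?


Tracking the symbol stack through each action:
  Action 1: shift 'id' : push -> stack = [id] (size 1)
  Action 2: reduce by F -> id : pop 1, push F -> stack = [F] (size 1)
  Action 3: reduce by T -> F : pop 1, push T -> stack = [T] (size 1)
  Action 4: reduce by E -> T : pop 1, push E -> stack = [E] (size 1)
  Action 5: shift '+' : push -> stack = [E, +] (size 2)
  Action 6: shift 'num' : push -> stack = [E, +, num] (size 3)
Final stack size: 3

3


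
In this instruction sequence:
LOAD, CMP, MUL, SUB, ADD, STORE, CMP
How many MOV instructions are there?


Scanning instruction sequence for MOV:
  Position 1: LOAD
  Position 2: CMP
  Position 3: MUL
  Position 4: SUB
  Position 5: ADD
  Position 6: STORE
  Position 7: CMP
Matches at positions: []
Total MOV count: 0

0


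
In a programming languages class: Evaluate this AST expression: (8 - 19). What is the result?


Expression: (8 - 19)
Evaluating step by step:
  8 - 19 = -11
Result: -11

-11


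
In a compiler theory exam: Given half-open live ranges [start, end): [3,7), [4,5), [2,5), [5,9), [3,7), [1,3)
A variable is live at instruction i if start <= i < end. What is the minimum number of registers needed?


Live ranges:
  Var0: [3, 7)
  Var1: [4, 5)
  Var2: [2, 5)
  Var3: [5, 9)
  Var4: [3, 7)
  Var5: [1, 3)
Sweep-line events (position, delta, active):
  pos=1 start -> active=1
  pos=2 start -> active=2
  pos=3 end -> active=1
  pos=3 start -> active=2
  pos=3 start -> active=3
  pos=4 start -> active=4
  pos=5 end -> active=3
  pos=5 end -> active=2
  pos=5 start -> active=3
  pos=7 end -> active=2
  pos=7 end -> active=1
  pos=9 end -> active=0
Maximum simultaneous active: 4
Minimum registers needed: 4

4


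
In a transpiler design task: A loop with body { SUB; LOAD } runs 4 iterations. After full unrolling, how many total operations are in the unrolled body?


Loop body operations: SUB, LOAD (2 ops per iteration)
Unrolling 4 iterations:
  Iteration 1: SUB, LOAD (2 ops)
  Iteration 2: SUB, LOAD (2 ops)
  Iteration 3: SUB, LOAD (2 ops)
  Iteration 4: SUB, LOAD (2 ops)
Total: 4 iterations * 2 ops/iter = 8 operations

8


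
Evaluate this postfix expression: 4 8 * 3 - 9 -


Processing tokens left to right:
Push 4, Push 8
Pop 4 and 8, compute 4 * 8 = 32, push 32
Push 3
Pop 32 and 3, compute 32 - 3 = 29, push 29
Push 9
Pop 29 and 9, compute 29 - 9 = 20, push 20
Stack result: 20

20


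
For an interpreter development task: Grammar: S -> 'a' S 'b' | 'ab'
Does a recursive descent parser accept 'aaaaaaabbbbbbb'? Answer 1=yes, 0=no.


Grammar accepts strings of the form a^n b^n (n >= 1)
Word: 'aaaaaaabbbbbbb'
Counting: 7 a's and 7 b's
Check: 7 == 7? Yes
Derivation (S -> aSb applied 6 time(s), then S -> ab): S => aSb => aaSbb => aaaSbbb => aaaaSbbbb => aaaaaSbbbbb => aaaaaaSbbbbbb => aaaaaaabbbbbbb
Accepted

1


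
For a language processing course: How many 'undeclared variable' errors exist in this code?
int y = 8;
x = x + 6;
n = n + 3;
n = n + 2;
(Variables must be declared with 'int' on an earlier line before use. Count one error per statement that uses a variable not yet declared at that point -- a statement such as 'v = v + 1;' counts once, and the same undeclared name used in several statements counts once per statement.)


Scanning code line by line:
  Line 1: declare 'y' -> declared = ['y']
  Line 2: use 'x' -> ERROR (undeclared)
  Line 3: use 'n' -> ERROR (undeclared)
  Line 4: use 'n' -> ERROR (undeclared)
Total undeclared variable errors: 3

3


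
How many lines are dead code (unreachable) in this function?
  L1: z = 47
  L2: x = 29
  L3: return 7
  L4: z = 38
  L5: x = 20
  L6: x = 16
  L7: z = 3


Analyzing control flow:
  L1: reachable (before return)
  L2: reachable (before return)
  L3: reachable (return statement)
  L4: DEAD (after return at L3)
  L5: DEAD (after return at L3)
  L6: DEAD (after return at L3)
  L7: DEAD (after return at L3)
Return at L3, total lines = 7
Dead lines: L4 through L7
Count: 4

4


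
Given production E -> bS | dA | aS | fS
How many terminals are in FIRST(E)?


Production: E -> bS | dA | aS | fS
Examining each alternative for leading terminals:
  E -> bS : first terminal = 'b'
  E -> dA : first terminal = 'd'
  E -> aS : first terminal = 'a'
  E -> fS : first terminal = 'f'
FIRST(E) = {a, b, d, f}
Count: 4

4


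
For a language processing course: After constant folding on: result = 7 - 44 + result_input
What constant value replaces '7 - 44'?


Identifying constant sub-expression:
  Original: result = 7 - 44 + result_input
  7 and 44 are both compile-time constants
  Evaluating: 7 - 44 = -37
  After folding: result = -37 + result_input

-37


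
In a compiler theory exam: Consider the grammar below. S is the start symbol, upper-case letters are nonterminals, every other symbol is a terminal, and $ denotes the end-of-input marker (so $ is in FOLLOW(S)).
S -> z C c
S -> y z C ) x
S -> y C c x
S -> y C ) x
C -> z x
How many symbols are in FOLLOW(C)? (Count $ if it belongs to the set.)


S is the start symbol and does not occur in any rule body, so FOLLOW(S) = {$}.
Examining every occurrence of C in a rule body:
  S -> z C c : C is followed by terminal 'c' -> add 'c'
  S -> y z C ) x : C is followed by terminal ')' -> add ')'
  S -> y C c x : C is followed by terminal 'c' -> add 'c' (already in the set)
  S -> y C ) x : C is followed by terminal ')' -> add ')' (already in the set)
  C -> z x : C does not occur in the body -> contributes nothing
FOLLOW(C) = {), c}
Count: 2

2


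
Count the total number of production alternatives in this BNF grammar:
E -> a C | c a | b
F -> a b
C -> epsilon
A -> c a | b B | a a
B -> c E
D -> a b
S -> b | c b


Counting alternatives per rule:
  E: 3 alternative(s)
  F: 1 alternative(s)
  C: 1 alternative(s)
  A: 3 alternative(s)
  B: 1 alternative(s)
  D: 1 alternative(s)
  S: 2 alternative(s)
Sum: 3 + 1 + 1 + 3 + 1 + 1 + 2 = 12

12


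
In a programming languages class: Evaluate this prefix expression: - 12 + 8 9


Parsing prefix expression: - 12 + 8 9
Step 1: Innermost operation '+ 8 9'
  8 + 9 = 17
Step 2: Outer operation '- 12 [17]'
  12 - 17 = -5

-5


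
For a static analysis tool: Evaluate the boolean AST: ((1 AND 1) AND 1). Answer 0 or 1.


Step 1: Evaluate inner node
  1 AND 1 = 1
Step 2: Evaluate root node
  1 AND 1 = 1

1


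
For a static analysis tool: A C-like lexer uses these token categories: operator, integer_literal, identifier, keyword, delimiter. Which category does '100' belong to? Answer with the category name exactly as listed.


Token: '100'
Checking categories:
  identifier: no
  integer_literal: YES
  operator: no
  keyword: no
  delimiter: no
Category: integer_literal

integer_literal


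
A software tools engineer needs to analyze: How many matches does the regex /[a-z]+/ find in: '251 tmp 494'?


Pattern: /[a-z]+/ (identifiers)
Input: '251 tmp 494'
Scanning for matches:
  Match 1: 'tmp'
Total matches: 1

1


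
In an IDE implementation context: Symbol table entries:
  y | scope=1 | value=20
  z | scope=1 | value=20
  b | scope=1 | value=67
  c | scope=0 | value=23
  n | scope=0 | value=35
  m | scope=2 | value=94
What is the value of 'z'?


Searching symbol table for 'z':
  y | scope=1 | value=20
  z | scope=1 | value=20 <- MATCH
  b | scope=1 | value=67
  c | scope=0 | value=23
  n | scope=0 | value=35
  m | scope=2 | value=94
Found 'z' at scope 1 with value 20

20


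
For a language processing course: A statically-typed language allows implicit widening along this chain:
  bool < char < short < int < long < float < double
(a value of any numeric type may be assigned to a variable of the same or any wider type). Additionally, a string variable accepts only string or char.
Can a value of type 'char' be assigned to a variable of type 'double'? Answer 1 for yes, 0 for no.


Target variable type: double
Source value type: char
Numeric ranks: char=1, double=6
Widening allowed iff rank(source) <= rank(target): 1 <= 6? Yes
Result: 1

1


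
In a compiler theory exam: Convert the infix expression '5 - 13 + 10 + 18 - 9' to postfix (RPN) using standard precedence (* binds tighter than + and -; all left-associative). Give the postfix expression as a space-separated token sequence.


Applying the shunting-yard algorithm:
  Operand 5 -> output
  Push '-' onto operator stack -> op-stack: [-]
  Operand 13 -> output
  See '+' (prec 1); top '-' (prec 1) >= it -> pop '-' to output
  Push '+' onto operator stack -> op-stack: [+]
  Operand 10 -> output
  See '+' (prec 1); top '+' (prec 1) >= it -> pop '+' to output
  Push '+' onto operator stack -> op-stack: [+]
  Operand 18 -> output
  See '-' (prec 1); top '+' (prec 1) >= it -> pop '+' to output
  Push '-' onto operator stack -> op-stack: [-]
  Operand 9 -> output
  End of input: pop '-' to output
Postfix result: 5 13 - 10 + 18 + 9 -

5 13 - 10 + 18 + 9 -


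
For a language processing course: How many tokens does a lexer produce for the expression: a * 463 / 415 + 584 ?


Scanning 'a * 463 / 415 + 584'
Token 1: 'a' -> identifier
Token 2: '*' -> operator
Token 3: '463' -> integer_literal
Token 4: '/' -> operator
Token 5: '415' -> integer_literal
Token 6: '+' -> operator
Token 7: '584' -> integer_literal
Total tokens: 7

7


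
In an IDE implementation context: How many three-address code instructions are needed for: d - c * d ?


Expression: d - c * d
Generating three-address code (respecting * over +/- precedence):
  Instruction 1: t1 = c * d
  Instruction 2: t2 = d - t1
Total instructions: 2

2


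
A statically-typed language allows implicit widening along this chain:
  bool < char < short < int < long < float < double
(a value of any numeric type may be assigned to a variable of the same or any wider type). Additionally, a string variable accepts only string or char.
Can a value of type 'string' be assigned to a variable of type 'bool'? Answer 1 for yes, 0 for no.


Target variable type: bool
Source value type: string
Rule: string cannot widen to any numeric type
Result: 0

0


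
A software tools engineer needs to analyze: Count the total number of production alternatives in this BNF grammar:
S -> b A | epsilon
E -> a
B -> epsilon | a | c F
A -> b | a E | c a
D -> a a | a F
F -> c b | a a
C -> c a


Counting alternatives per rule:
  S: 2 alternative(s)
  E: 1 alternative(s)
  B: 3 alternative(s)
  A: 3 alternative(s)
  D: 2 alternative(s)
  F: 2 alternative(s)
  C: 1 alternative(s)
Sum: 2 + 1 + 3 + 3 + 2 + 2 + 1 = 14

14


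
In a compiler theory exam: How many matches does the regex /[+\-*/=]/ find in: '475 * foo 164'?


Pattern: /[+\-*/=]/ (operators)
Input: '475 * foo 164'
Scanning for matches:
  Match 1: '*'
Total matches: 1

1


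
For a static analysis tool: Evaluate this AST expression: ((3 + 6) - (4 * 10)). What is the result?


Expression: ((3 + 6) - (4 * 10))
Evaluating step by step:
  3 + 6 = 9
  4 * 10 = 40
  9 - 40 = -31
Result: -31

-31


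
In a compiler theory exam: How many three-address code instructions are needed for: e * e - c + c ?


Expression: e * e - c + c
Generating three-address code (respecting * over +/- precedence):
  Instruction 1: t1 = e * e
  Instruction 2: t2 = t1 - c
  Instruction 3: t3 = t2 + c
Total instructions: 3

3


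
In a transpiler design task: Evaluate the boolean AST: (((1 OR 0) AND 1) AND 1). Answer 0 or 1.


Step 1: Evaluate inner node
  1 OR 0 = 1
Step 2: Evaluate next node
  1 AND 1 = 1
Step 3: Evaluate root node
  1 AND 1 = 1

1


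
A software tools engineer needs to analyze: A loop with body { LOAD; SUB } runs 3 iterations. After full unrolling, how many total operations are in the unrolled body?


Loop body operations: LOAD, SUB (2 ops per iteration)
Unrolling 3 iterations:
  Iteration 1: LOAD, SUB (2 ops)
  Iteration 2: LOAD, SUB (2 ops)
  Iteration 3: LOAD, SUB (2 ops)
Total: 3 iterations * 2 ops/iter = 6 operations

6


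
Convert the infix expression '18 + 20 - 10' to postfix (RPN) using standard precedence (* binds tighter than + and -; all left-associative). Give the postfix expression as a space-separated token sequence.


Applying the shunting-yard algorithm:
  Operand 18 -> output
  Push '+' onto operator stack -> op-stack: [+]
  Operand 20 -> output
  See '-' (prec 1); top '+' (prec 1) >= it -> pop '+' to output
  Push '-' onto operator stack -> op-stack: [-]
  Operand 10 -> output
  End of input: pop '-' to output
Postfix result: 18 20 + 10 -

18 20 + 10 -


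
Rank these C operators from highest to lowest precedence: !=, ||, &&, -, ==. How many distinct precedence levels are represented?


Looking up precedence for each operator:
  != -> precedence 3
  || -> precedence 1
  && -> precedence 2
  - -> precedence 5
  == -> precedence 3
Sorted highest to lowest: -, !=, ==, &&, ||
Distinct precedence values: [5, 3, 2, 1]
Number of distinct levels: 4

4


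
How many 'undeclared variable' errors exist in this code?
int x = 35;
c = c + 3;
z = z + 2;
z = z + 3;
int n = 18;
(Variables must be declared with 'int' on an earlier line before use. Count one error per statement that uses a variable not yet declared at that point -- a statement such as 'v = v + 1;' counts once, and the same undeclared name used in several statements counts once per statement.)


Scanning code line by line:
  Line 1: declare 'x' -> declared = ['x']
  Line 2: use 'c' -> ERROR (undeclared)
  Line 3: use 'z' -> ERROR (undeclared)
  Line 4: use 'z' -> ERROR (undeclared)
  Line 5: declare 'n' -> declared = ['n', 'x']
Total undeclared variable errors: 3

3


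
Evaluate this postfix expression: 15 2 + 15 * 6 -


Processing tokens left to right:
Push 15, Push 2
Pop 15 and 2, compute 15 + 2 = 17, push 17
Push 15
Pop 17 and 15, compute 17 * 15 = 255, push 255
Push 6
Pop 255 and 6, compute 255 - 6 = 249, push 249
Stack result: 249

249


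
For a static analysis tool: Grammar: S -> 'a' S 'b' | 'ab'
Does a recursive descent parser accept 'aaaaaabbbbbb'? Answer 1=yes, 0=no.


Grammar accepts strings of the form a^n b^n (n >= 1)
Word: 'aaaaaabbbbbb'
Counting: 6 a's and 6 b's
Check: 6 == 6? Yes
Derivation (S -> aSb applied 5 time(s), then S -> ab): S => aSb => aaSbb => aaaSbbb => aaaaSbbbb => aaaaaSbbbbb => aaaaaabbbbbb
Accepted

1


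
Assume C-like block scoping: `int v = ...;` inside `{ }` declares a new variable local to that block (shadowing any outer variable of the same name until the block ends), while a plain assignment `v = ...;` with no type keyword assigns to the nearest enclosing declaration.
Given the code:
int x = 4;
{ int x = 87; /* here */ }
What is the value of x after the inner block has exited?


Analyzing scoping rules:
Outer scope: declares x = 4
Inner block: 'int x = 87;' declares a NEW x that shadows the outer one
When the block exits the inner x goes out of scope; the outer x was never modified -> 4
Result: 4

4


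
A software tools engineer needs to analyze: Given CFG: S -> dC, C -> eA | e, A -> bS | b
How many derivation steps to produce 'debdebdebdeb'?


Grammar: S -> dC, C -> eA | e, A -> bS | b
Deriving 'debdebdebdeb':
Step 1: S -> dC => dC
Step 2: C -> eA => deA
Step 3: A -> bS => debS
Step 4: S -> dC => debdC
Step 5: C -> eA => debdeA
Step 6: A -> bS => debdebS
Step 7: S -> dC => debdebdC
Step 8: C -> eA => debdebdeA
Step 9: A -> bS => debdebdebS
Step 10: S -> dC => debdebdebdC
Step 11: C -> eA => debdebdebdeA
Step 12: A -> b => debdebdebdeb
Total derivation steps: 12

12


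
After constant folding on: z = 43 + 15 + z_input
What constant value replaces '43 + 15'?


Identifying constant sub-expression:
  Original: z = 43 + 15 + z_input
  43 and 15 are both compile-time constants
  Evaluating: 43 + 15 = 58
  After folding: z = 58 + z_input

58


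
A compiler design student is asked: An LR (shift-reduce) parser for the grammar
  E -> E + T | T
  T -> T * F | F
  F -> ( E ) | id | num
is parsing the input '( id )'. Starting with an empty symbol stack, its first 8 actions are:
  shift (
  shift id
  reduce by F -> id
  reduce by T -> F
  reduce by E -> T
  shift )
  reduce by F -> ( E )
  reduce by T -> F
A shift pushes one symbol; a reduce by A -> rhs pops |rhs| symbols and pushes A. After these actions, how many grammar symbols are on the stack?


Tracking the symbol stack through each action:
  Action 1: shift '(' : push -> stack = [(] (size 1)
  Action 2: shift 'id' : push -> stack = [(, id] (size 2)
  Action 3: reduce by F -> id : pop 1, push F -> stack = [(, F] (size 2)
  Action 4: reduce by T -> F : pop 1, push T -> stack = [(, T] (size 2)
  Action 5: reduce by E -> T : pop 1, push E -> stack = [(, E] (size 2)
  Action 6: shift ')' : push -> stack = [(, E, )] (size 3)
  Action 7: reduce by F -> ( E ) : pop 3, push F -> stack = [F] (size 1)
  Action 8: reduce by T -> F : pop 1, push T -> stack = [T] (size 1)
Final stack size: 1

1


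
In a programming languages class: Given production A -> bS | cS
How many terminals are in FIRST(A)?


Production: A -> bS | cS
Examining each alternative for leading terminals:
  A -> bS : first terminal = 'b'
  A -> cS : first terminal = 'c'
FIRST(A) = {b, c}
Count: 2

2


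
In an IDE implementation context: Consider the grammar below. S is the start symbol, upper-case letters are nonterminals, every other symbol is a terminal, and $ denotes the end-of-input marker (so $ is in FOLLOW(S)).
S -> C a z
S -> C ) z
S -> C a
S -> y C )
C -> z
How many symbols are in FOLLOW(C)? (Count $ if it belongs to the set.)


S is the start symbol and does not occur in any rule body, so FOLLOW(S) = {$}.
Examining every occurrence of C in a rule body:
  S -> C a z : C is followed by terminal 'a' -> add 'a'
  S -> C ) z : C is followed by terminal ')' -> add ')'
  S -> C a : C is followed by terminal 'a' -> add 'a' (already in the set)
  S -> y C ) : C is followed by terminal ')' -> add ')' (already in the set)
  C -> z : C does not occur in the body -> contributes nothing
FOLLOW(C) = {), a}
Count: 2

2


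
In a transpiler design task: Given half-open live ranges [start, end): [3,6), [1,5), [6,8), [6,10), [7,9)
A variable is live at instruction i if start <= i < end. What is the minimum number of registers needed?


Live ranges:
  Var0: [3, 6)
  Var1: [1, 5)
  Var2: [6, 8)
  Var3: [6, 10)
  Var4: [7, 9)
Sweep-line events (position, delta, active):
  pos=1 start -> active=1
  pos=3 start -> active=2
  pos=5 end -> active=1
  pos=6 end -> active=0
  pos=6 start -> active=1
  pos=6 start -> active=2
  pos=7 start -> active=3
  pos=8 end -> active=2
  pos=9 end -> active=1
  pos=10 end -> active=0
Maximum simultaneous active: 3
Minimum registers needed: 3

3


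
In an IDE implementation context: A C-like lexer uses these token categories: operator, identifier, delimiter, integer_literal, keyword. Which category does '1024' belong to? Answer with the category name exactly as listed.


Token: '1024'
Checking categories:
  identifier: no
  integer_literal: YES
  operator: no
  keyword: no
  delimiter: no
Category: integer_literal

integer_literal


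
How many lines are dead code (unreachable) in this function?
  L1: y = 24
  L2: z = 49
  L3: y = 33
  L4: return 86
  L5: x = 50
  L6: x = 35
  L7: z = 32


Analyzing control flow:
  L1: reachable (before return)
  L2: reachable (before return)
  L3: reachable (before return)
  L4: reachable (return statement)
  L5: DEAD (after return at L4)
  L6: DEAD (after return at L4)
  L7: DEAD (after return at L4)
Return at L4, total lines = 7
Dead lines: L5 through L7
Count: 3

3


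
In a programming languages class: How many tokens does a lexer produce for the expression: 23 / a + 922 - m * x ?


Scanning '23 / a + 922 - m * x'
Token 1: '23' -> integer_literal
Token 2: '/' -> operator
Token 3: 'a' -> identifier
Token 4: '+' -> operator
Token 5: '922' -> integer_literal
Token 6: '-' -> operator
Token 7: 'm' -> identifier
Token 8: '*' -> operator
Token 9: 'x' -> identifier
Total tokens: 9

9


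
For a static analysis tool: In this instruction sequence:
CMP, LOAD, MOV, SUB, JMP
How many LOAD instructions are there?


Scanning instruction sequence for LOAD:
  Position 1: CMP
  Position 2: LOAD <- MATCH
  Position 3: MOV
  Position 4: SUB
  Position 5: JMP
Matches at positions: [2]
Total LOAD count: 1

1


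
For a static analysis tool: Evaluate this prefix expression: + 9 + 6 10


Parsing prefix expression: + 9 + 6 10
Step 1: Innermost operation '+ 6 10'
  6 + 10 = 16
Step 2: Outer operation '+ 9 [16]'
  9 + 16 = 25

25


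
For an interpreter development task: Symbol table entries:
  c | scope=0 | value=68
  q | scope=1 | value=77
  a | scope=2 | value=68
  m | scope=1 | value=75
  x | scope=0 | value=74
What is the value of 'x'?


Searching symbol table for 'x':
  c | scope=0 | value=68
  q | scope=1 | value=77
  a | scope=2 | value=68
  m | scope=1 | value=75
  x | scope=0 | value=74 <- MATCH
Found 'x' at scope 0 with value 74

74


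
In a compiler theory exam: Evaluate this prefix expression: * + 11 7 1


Parsing prefix expression: * + 11 7 1
Step 1: Innermost operation '+ 11 7'
  11 + 7 = 18
Step 2: Outer operation '* [18] 1'
  18 * 1 = 18

18


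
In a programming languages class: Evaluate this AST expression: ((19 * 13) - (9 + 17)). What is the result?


Expression: ((19 * 13) - (9 + 17))
Evaluating step by step:
  19 * 13 = 247
  9 + 17 = 26
  247 - 26 = 221
Result: 221

221


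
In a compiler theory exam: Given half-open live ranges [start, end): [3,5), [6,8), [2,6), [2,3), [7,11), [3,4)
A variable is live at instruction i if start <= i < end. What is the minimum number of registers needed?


Live ranges:
  Var0: [3, 5)
  Var1: [6, 8)
  Var2: [2, 6)
  Var3: [2, 3)
  Var4: [7, 11)
  Var5: [3, 4)
Sweep-line events (position, delta, active):
  pos=2 start -> active=1
  pos=2 start -> active=2
  pos=3 end -> active=1
  pos=3 start -> active=2
  pos=3 start -> active=3
  pos=4 end -> active=2
  pos=5 end -> active=1
  pos=6 end -> active=0
  pos=6 start -> active=1
  pos=7 start -> active=2
  pos=8 end -> active=1
  pos=11 end -> active=0
Maximum simultaneous active: 3
Minimum registers needed: 3

3


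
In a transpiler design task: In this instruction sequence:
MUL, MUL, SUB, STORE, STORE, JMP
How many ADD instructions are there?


Scanning instruction sequence for ADD:
  Position 1: MUL
  Position 2: MUL
  Position 3: SUB
  Position 4: STORE
  Position 5: STORE
  Position 6: JMP
Matches at positions: []
Total ADD count: 0

0


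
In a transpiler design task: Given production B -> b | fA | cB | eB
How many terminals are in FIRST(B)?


Production: B -> b | fA | cB | eB
Examining each alternative for leading terminals:
  B -> b : first terminal = 'b'
  B -> fA : first terminal = 'f'
  B -> cB : first terminal = 'c'
  B -> eB : first terminal = 'e'
FIRST(B) = {b, c, e, f}
Count: 4

4


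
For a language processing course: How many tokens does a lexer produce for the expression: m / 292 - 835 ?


Scanning 'm / 292 - 835'
Token 1: 'm' -> identifier
Token 2: '/' -> operator
Token 3: '292' -> integer_literal
Token 4: '-' -> operator
Token 5: '835' -> integer_literal
Total tokens: 5

5


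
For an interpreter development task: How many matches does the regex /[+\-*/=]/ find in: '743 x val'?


Pattern: /[+\-*/=]/ (operators)
Input: '743 x val'
Scanning for matches:
Total matches: 0

0


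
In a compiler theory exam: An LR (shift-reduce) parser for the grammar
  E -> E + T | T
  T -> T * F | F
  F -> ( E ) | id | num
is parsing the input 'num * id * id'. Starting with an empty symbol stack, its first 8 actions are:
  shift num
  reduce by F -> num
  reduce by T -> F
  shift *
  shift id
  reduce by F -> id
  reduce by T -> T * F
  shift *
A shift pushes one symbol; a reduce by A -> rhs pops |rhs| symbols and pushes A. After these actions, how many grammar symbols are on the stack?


Tracking the symbol stack through each action:
  Action 1: shift 'num' : push -> stack = [num] (size 1)
  Action 2: reduce by F -> num : pop 1, push F -> stack = [F] (size 1)
  Action 3: reduce by T -> F : pop 1, push T -> stack = [T] (size 1)
  Action 4: shift '*' : push -> stack = [T, *] (size 2)
  Action 5: shift 'id' : push -> stack = [T, *, id] (size 3)
  Action 6: reduce by F -> id : pop 1, push F -> stack = [T, *, F] (size 3)
  Action 7: reduce by T -> T * F : pop 3, push T -> stack = [T] (size 1)
  Action 8: shift '*' : push -> stack = [T, *] (size 2)
Final stack size: 2

2


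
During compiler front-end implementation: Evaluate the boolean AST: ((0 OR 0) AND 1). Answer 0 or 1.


Step 1: Evaluate inner node
  0 OR 0 = 0
Step 2: Evaluate root node
  0 AND 1 = 0

0


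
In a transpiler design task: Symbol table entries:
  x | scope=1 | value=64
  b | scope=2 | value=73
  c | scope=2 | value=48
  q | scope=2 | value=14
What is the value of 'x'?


Searching symbol table for 'x':
  x | scope=1 | value=64 <- MATCH
  b | scope=2 | value=73
  c | scope=2 | value=48
  q | scope=2 | value=14
Found 'x' at scope 1 with value 64

64


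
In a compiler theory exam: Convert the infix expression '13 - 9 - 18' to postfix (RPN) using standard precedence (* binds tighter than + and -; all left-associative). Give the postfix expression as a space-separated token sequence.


Applying the shunting-yard algorithm:
  Operand 13 -> output
  Push '-' onto operator stack -> op-stack: [-]
  Operand 9 -> output
  See '-' (prec 1); top '-' (prec 1) >= it -> pop '-' to output
  Push '-' onto operator stack -> op-stack: [-]
  Operand 18 -> output
  End of input: pop '-' to output
Postfix result: 13 9 - 18 -

13 9 - 18 -


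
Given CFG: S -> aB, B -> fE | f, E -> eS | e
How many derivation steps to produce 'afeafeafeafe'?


Grammar: S -> aB, B -> fE | f, E -> eS | e
Deriving 'afeafeafeafe':
Step 1: S -> aB => aB
Step 2: B -> fE => afE
Step 3: E -> eS => afeS
Step 4: S -> aB => afeaB
Step 5: B -> fE => afeafE
Step 6: E -> eS => afeafeS
Step 7: S -> aB => afeafeaB
Step 8: B -> fE => afeafeafE
Step 9: E -> eS => afeafeafeS
Step 10: S -> aB => afeafeafeaB
Step 11: B -> fE => afeafeafeafE
Step 12: E -> e => afeafeafeafe
Total derivation steps: 12

12


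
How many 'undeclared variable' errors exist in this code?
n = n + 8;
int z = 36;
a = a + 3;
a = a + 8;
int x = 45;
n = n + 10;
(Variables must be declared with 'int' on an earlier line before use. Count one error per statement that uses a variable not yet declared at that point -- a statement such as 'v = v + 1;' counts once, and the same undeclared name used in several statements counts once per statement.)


Scanning code line by line:
  Line 1: use 'n' -> ERROR (undeclared)
  Line 2: declare 'z' -> declared = ['z']
  Line 3: use 'a' -> ERROR (undeclared)
  Line 4: use 'a' -> ERROR (undeclared)
  Line 5: declare 'x' -> declared = ['x', 'z']
  Line 6: use 'n' -> ERROR (undeclared)
Total undeclared variable errors: 4

4


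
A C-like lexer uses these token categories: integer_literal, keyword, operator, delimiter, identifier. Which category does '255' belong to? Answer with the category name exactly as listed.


Token: '255'
Checking categories:
  identifier: no
  integer_literal: YES
  operator: no
  keyword: no
  delimiter: no
Category: integer_literal

integer_literal


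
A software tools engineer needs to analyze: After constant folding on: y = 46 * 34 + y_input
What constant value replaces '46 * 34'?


Identifying constant sub-expression:
  Original: y = 46 * 34 + y_input
  46 and 34 are both compile-time constants
  Evaluating: 46 * 34 = 1564
  After folding: y = 1564 + y_input

1564


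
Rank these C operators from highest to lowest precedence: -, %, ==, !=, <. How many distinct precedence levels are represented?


Looking up precedence for each operator:
  - -> precedence 5
  % -> precedence 6
  == -> precedence 3
  != -> precedence 3
  < -> precedence 4
Sorted highest to lowest: %, -, <, ==, !=
Distinct precedence values: [6, 5, 4, 3]
Number of distinct levels: 4

4


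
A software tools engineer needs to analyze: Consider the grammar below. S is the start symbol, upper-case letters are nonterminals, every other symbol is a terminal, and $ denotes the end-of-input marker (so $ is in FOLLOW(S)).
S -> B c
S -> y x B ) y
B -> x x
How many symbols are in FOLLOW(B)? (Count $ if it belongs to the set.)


S is the start symbol and does not occur in any rule body, so FOLLOW(S) = {$}.
Examining every occurrence of B in a rule body:
  S -> B c : B is followed by terminal 'c' -> add 'c'
  S -> y x B ) y : B is followed by terminal ')' -> add ')'
  B -> x x : B does not occur in the body -> contributes nothing
FOLLOW(B) = {), c}
Count: 2

2


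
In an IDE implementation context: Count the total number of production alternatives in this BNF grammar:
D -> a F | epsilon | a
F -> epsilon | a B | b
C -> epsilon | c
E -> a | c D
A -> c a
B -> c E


Counting alternatives per rule:
  D: 3 alternative(s)
  F: 3 alternative(s)
  C: 2 alternative(s)
  E: 2 alternative(s)
  A: 1 alternative(s)
  B: 1 alternative(s)
Sum: 3 + 3 + 2 + 2 + 1 + 1 = 12

12


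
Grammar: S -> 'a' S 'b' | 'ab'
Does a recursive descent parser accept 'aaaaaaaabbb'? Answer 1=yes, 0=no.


Grammar accepts strings of the form a^n b^n (n >= 1)
Word: 'aaaaaaaabbb'
Counting: 8 a's and 3 b's
Check: 8 == 3? No
Mismatch: a-count != b-count
Rejected

0


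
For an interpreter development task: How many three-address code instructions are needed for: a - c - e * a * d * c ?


Expression: a - c - e * a * d * c
Generating three-address code (respecting * over +/- precedence):
  Instruction 1: t1 = e * a
  Instruction 2: t2 = t1 * d
  Instruction 3: t3 = t2 * c
  Instruction 4: t4 = a - c
  Instruction 5: t5 = t4 - t3
Total instructions: 5

5


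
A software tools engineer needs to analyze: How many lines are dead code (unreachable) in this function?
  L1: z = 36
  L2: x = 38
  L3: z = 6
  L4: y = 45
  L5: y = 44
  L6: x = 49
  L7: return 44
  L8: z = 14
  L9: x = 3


Analyzing control flow:
  L1: reachable (before return)
  L2: reachable (before return)
  L3: reachable (before return)
  L4: reachable (before return)
  L5: reachable (before return)
  L6: reachable (before return)
  L7: reachable (return statement)
  L8: DEAD (after return at L7)
  L9: DEAD (after return at L7)
Return at L7, total lines = 9
Dead lines: L8 through L9
Count: 2

2


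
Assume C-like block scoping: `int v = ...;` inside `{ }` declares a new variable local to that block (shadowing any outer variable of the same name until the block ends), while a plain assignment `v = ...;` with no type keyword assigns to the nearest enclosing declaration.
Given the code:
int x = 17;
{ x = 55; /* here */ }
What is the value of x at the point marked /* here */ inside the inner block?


Analyzing scoping rules:
Outer scope: declares x = 17
Inner block: 'x = 55;' has no type keyword, so it is an assignment to the outer x (no shadowing)
Inside the block, after the assignment -> 55
Result: 55

55


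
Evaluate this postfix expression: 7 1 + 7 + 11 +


Processing tokens left to right:
Push 7, Push 1
Pop 7 and 1, compute 7 + 1 = 8, push 8
Push 7
Pop 8 and 7, compute 8 + 7 = 15, push 15
Push 11
Pop 15 and 11, compute 15 + 11 = 26, push 26
Stack result: 26

26


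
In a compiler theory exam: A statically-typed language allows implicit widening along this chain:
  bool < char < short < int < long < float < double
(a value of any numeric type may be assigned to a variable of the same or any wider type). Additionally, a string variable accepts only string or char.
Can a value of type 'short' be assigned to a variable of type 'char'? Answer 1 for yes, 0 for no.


Target variable type: char
Source value type: short
Numeric ranks: short=2, char=1
Widening allowed iff rank(source) <= rank(target): 2 <= 1? No
Result: 0

0


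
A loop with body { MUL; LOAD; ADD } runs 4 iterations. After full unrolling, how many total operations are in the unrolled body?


Loop body operations: MUL, LOAD, ADD (3 ops per iteration)
Unrolling 4 iterations:
  Iteration 1: MUL, LOAD, ADD (3 ops)
  Iteration 2: MUL, LOAD, ADD (3 ops)
  Iteration 3: MUL, LOAD, ADD (3 ops)
  Iteration 4: MUL, LOAD, ADD (3 ops)
Total: 4 iterations * 3 ops/iter = 12 operations

12


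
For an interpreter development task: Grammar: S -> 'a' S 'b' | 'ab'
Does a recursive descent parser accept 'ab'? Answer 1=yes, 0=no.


Grammar accepts strings of the form a^n b^n (n >= 1)
Word: 'ab'
Counting: 1 a's and 1 b's
Check: 1 == 1? Yes
Derivation (S -> aSb applied 0 time(s), then S -> ab): S => ab
Accepted

1


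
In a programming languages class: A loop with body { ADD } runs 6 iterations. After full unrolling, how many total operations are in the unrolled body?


Loop body operations: ADD (1 op per iteration)
Unrolling 6 iterations:
  Iteration 1: ADD (1 ops)
  Iteration 2: ADD (1 ops)
  Iteration 3: ADD (1 ops)
  Iteration 4: ADD (1 ops)
  Iteration 5: ADD (1 ops)
  Iteration 6: ADD (1 ops)
Total: 6 iterations * 1 ops/iter = 6 operations

6


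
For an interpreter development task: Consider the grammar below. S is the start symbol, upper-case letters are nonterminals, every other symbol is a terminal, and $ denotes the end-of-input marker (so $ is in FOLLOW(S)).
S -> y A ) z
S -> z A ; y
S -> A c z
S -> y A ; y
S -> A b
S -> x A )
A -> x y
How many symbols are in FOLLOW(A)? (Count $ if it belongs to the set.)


S is the start symbol and does not occur in any rule body, so FOLLOW(S) = {$}.
Examining every occurrence of A in a rule body:
  S -> y A ) z : A is followed by terminal ')' -> add ')'
  S -> z A ; y : A is followed by terminal ';' -> add ';'
  S -> A c z : A is followed by terminal 'c' -> add 'c'
  S -> y A ; y : A is followed by terminal ';' -> add ';' (already in the set)
  S -> A b : A is followed by terminal 'b' -> add 'b'
  S -> x A ) : A is followed by terminal ')' -> add ')' (already in the set)
  A -> x y : A does not occur in the body -> contributes nothing
FOLLOW(A) = {), ;, b, c}
Count: 4

4


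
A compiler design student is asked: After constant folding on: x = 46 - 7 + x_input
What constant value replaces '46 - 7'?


Identifying constant sub-expression:
  Original: x = 46 - 7 + x_input
  46 and 7 are both compile-time constants
  Evaluating: 46 - 7 = 39
  After folding: x = 39 + x_input

39


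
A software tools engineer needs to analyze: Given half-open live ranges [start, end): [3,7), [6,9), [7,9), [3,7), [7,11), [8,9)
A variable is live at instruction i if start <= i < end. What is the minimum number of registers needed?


Live ranges:
  Var0: [3, 7)
  Var1: [6, 9)
  Var2: [7, 9)
  Var3: [3, 7)
  Var4: [7, 11)
  Var5: [8, 9)
Sweep-line events (position, delta, active):
  pos=3 start -> active=1
  pos=3 start -> active=2
  pos=6 start -> active=3
  pos=7 end -> active=2
  pos=7 end -> active=1
  pos=7 start -> active=2
  pos=7 start -> active=3
  pos=8 start -> active=4
  pos=9 end -> active=3
  pos=9 end -> active=2
  pos=9 end -> active=1
  pos=11 end -> active=0
Maximum simultaneous active: 4
Minimum registers needed: 4

4


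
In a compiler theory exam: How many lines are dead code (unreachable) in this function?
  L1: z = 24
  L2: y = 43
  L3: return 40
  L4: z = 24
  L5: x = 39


Analyzing control flow:
  L1: reachable (before return)
  L2: reachable (before return)
  L3: reachable (return statement)
  L4: DEAD (after return at L3)
  L5: DEAD (after return at L3)
Return at L3, total lines = 5
Dead lines: L4 through L5
Count: 2

2


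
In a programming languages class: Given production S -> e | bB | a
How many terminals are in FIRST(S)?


Production: S -> e | bB | a
Examining each alternative for leading terminals:
  S -> e : first terminal = 'e'
  S -> bB : first terminal = 'b'
  S -> a : first terminal = 'a'
FIRST(S) = {a, b, e}
Count: 3

3


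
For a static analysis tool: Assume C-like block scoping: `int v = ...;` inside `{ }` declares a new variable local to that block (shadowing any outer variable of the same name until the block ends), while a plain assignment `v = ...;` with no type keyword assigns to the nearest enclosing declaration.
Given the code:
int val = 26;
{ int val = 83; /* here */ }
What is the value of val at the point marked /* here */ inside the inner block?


Analyzing scoping rules:
Outer scope: declares val = 26
Inner block: 'int val = 83;' declares a NEW val that shadows the outer one
Inside the block the inner declaration is in scope -> 83
Result: 83

83


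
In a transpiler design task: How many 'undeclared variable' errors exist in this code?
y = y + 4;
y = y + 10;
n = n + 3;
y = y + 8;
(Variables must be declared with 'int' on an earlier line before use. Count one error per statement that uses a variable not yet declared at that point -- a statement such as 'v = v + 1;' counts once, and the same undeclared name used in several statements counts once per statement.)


Scanning code line by line:
  Line 1: use 'y' -> ERROR (undeclared)
  Line 2: use 'y' -> ERROR (undeclared)
  Line 3: use 'n' -> ERROR (undeclared)
  Line 4: use 'y' -> ERROR (undeclared)
Total undeclared variable errors: 4

4


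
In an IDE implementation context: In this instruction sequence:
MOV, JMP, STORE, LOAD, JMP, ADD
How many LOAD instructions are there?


Scanning instruction sequence for LOAD:
  Position 1: MOV
  Position 2: JMP
  Position 3: STORE
  Position 4: LOAD <- MATCH
  Position 5: JMP
  Position 6: ADD
Matches at positions: [4]
Total LOAD count: 1

1


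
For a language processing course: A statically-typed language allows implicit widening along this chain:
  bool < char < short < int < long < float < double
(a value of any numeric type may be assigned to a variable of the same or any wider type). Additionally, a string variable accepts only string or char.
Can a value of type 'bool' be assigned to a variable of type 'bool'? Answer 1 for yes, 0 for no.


Target variable type: bool
Source value type: bool
Numeric ranks: bool=0, bool=0
Widening allowed iff rank(source) <= rank(target): 0 <= 0? Yes
Result: 1

1


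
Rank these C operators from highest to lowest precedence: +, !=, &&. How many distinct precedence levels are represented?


Looking up precedence for each operator:
  + -> precedence 5
  != -> precedence 3
  && -> precedence 2
Sorted highest to lowest: +, !=, &&
Distinct precedence values: [5, 3, 2]
Number of distinct levels: 3

3


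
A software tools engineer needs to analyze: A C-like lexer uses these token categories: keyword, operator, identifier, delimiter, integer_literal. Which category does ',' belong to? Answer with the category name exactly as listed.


Token: ','
Checking categories:
  identifier: no
  integer_literal: no
  operator: no
  keyword: no
  delimiter: YES
Category: delimiter

delimiter


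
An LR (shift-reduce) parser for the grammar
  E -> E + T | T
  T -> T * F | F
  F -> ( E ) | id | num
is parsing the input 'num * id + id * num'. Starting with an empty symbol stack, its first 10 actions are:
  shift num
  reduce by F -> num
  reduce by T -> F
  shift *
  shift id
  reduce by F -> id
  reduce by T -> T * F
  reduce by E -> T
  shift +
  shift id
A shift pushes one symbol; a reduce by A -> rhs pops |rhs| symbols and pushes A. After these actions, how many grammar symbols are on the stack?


Tracking the symbol stack through each action:
  Action 1: shift 'num' : push -> stack = [num] (size 1)
  Action 2: reduce by F -> num : pop 1, push F -> stack = [F] (size 1)
  Action 3: reduce by T -> F : pop 1, push T -> stack = [T] (size 1)
  Action 4: shift '*' : push -> stack = [T, *] (size 2)
  Action 5: shift 'id' : push -> stack = [T, *, id] (size 3)
  Action 6: reduce by F -> id : pop 1, push F -> stack = [T, *, F] (size 3)
  Action 7: reduce by T -> T * F : pop 3, push T -> stack = [T] (size 1)
  Action 8: reduce by E -> T : pop 1, push E -> stack = [E] (size 1)
  Action 9: shift '+' : push -> stack = [E, +] (size 2)
  Action 10: shift 'id' : push -> stack = [E, +, id] (size 3)
Final stack size: 3

3
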